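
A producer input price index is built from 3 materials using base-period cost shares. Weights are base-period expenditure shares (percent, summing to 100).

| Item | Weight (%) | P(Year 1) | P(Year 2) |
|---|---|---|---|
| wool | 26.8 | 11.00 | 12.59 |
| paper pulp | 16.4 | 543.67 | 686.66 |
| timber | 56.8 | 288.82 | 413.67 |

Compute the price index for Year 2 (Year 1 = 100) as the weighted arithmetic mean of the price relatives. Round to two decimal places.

wool: 26.8 × (12.59/11.00) = 26.8 × 1.144545 = 30.6738
paper pulp: 16.4 × (686.66/543.67) = 16.4 × 1.263009 = 20.7133
timber: 56.8 × (413.67/288.82) = 56.8 × 1.432276 = 81.3533
Index = Σ wᵢ·(p₁ᵢ/p₀ᵢ) = 30.6738 + 20.7133 + 81.3533 = 132.7404

132.74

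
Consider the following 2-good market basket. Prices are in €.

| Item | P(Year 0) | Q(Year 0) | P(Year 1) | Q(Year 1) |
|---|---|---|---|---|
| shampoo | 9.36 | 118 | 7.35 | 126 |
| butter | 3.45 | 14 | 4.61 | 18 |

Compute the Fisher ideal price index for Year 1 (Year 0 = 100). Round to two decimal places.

Laspeyres component (base-period weights):
ΣP(Year 1)Q(Year 0) = 7.35×118 + 4.61×14 = 867.3 + 64.54 = 931.84
ΣP(Year 0)Q(Year 0) = 9.36×118 + 3.45×14 = 1104.48 + 48.3 = 1152.78
L = 931.84 / 1152.78 × 100 = 80.8342
Paasche component (current-period weights):
ΣP(Year 1)Q(Year 1) = 7.35×126 + 4.61×18 = 926.1 + 82.98 = 1009.08
ΣP(Year 0)Q(Year 1) = 9.36×126 + 3.45×18 = 1179.36 + 62.1 = 1241.46
P = 1009.08 / 1241.46 × 100 = 81.2817
Fisher = √(L × P) = √(80.8342 × 81.2817) = 81.0576

81.06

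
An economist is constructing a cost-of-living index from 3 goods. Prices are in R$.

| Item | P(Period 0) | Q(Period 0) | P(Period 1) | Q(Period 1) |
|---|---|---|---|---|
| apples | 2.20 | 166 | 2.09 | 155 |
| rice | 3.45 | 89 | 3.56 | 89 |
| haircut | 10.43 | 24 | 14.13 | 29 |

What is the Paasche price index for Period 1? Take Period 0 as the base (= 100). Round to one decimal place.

Paasche price index uses current-period quantities as weights.
ΣP(Period 1)·Q(Period 1) = 2.09×155 + 3.56×89 + 14.13×29 = 323.95 + 316.84 + 409.77 = 1050.56
ΣP(Period 0)·Q(Period 1) = 2.20×155 + 3.45×89 + 10.43×29 = 341 + 307.05 + 302.47 = 950.52
Index = 1050.56 / 950.52 × 100 = 110.5248

110.5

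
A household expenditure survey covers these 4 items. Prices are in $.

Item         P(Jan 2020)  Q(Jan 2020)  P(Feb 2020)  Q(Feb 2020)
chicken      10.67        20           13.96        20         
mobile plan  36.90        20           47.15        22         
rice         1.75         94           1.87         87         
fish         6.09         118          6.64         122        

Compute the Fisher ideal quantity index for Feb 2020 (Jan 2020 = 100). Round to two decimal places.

104.81

Laspeyres component (base-period weights):
ΣP(Jan 2020)Q(Feb 2020) = 10.67×20 + 36.90×22 + 1.75×87 + 6.09×122 = 213.4 + 811.8 + 152.25 + 742.98 = 1920.43
ΣP(Jan 2020)Q(Jan 2020) = 10.67×20 + 36.90×20 + 1.75×94 + 6.09×118 = 213.4 + 738 + 164.5 + 718.62 = 1834.52
L = 1920.43 / 1834.52 × 100 = 104.6830
Paasche component (current-period weights):
ΣP(Feb 2020)Q(Feb 2020) = 13.96×20 + 47.15×22 + 1.87×87 + 6.64×122 = 279.2 + 1037.3 + 162.69 + 810.08 = 2289.27
ΣP(Feb 2020)Q(Jan 2020) = 13.96×20 + 47.15×20 + 1.87×94 + 6.64×118 = 279.2 + 943 + 175.78 + 783.52 = 2181.5
P = 2289.27 / 2181.5 × 100 = 104.9402
Fisher = √(L × P) = √(104.6830 × 104.9402) = 104.8115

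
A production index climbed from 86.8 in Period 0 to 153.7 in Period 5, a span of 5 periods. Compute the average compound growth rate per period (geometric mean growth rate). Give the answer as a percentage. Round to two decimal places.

Growth factor = (153.7/86.8)^(1/5) = (1.770737)^(1/5) = 1.121065
Growth rate = 1.121065 − 1 = 0.121065 = 12.1065%

12.11%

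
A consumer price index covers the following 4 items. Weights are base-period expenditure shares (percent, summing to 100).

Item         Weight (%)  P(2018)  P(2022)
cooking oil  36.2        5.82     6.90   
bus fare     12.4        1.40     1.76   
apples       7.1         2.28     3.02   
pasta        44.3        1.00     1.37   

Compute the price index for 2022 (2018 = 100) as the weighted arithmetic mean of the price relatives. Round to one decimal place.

128.6

cooking oil: 36.2 × (6.90/5.82) = 36.2 × 1.185567 = 42.9175
bus fare: 12.4 × (1.76/1.40) = 12.4 × 1.257143 = 15.5886
apples: 7.1 × (3.02/2.28) = 7.1 × 1.324561 = 9.4044
pasta: 44.3 × (1.37/1.00) = 44.3 × 1.370000 = 60.6910
Index = Σ wᵢ·(p₁ᵢ/p₀ᵢ) = 42.9175 + 15.5886 + 9.4044 + 60.6910 = 128.6015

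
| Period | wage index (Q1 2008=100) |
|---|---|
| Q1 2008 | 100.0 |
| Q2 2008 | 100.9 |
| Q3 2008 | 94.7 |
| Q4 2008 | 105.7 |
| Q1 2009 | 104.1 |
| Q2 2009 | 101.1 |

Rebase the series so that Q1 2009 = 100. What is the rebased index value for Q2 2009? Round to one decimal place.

Rebased(Q2 2009) = 101.1 / 104.1 × 100 = 97.1182

97.1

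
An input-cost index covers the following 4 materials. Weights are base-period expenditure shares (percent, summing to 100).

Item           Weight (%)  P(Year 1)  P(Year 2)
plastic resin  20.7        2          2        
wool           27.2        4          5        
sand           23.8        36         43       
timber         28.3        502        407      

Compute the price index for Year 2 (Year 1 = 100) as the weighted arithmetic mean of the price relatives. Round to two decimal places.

plastic resin: 20.7 × (2/2) = 20.7 × 1.000000 = 20.7000
wool: 27.2 × (5/4) = 27.2 × 1.250000 = 34.0000
sand: 23.8 × (43/36) = 23.8 × 1.194444 = 28.4278
timber: 28.3 × (407/502) = 28.3 × 0.810757 = 22.9444
Index = Σ wᵢ·(p₁ᵢ/p₀ᵢ) = 20.7000 + 34.0000 + 28.4278 + 22.9444 = 106.0722

106.07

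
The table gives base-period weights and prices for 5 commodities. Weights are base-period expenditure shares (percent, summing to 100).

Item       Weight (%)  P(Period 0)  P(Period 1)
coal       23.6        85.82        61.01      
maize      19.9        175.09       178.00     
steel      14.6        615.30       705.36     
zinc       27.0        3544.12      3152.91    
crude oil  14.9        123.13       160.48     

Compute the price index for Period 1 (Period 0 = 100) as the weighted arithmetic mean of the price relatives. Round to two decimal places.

97.18

coal: 23.6 × (61.01/85.82) = 23.6 × 0.710907 = 16.7774
maize: 19.9 × (178.00/175.09) = 19.9 × 1.016620 = 20.2307
steel: 14.6 × (705.36/615.30) = 14.6 × 1.146368 = 16.7370
zinc: 27.0 × (3152.91/3544.12) = 27.0 × 0.889617 = 24.0197
crude oil: 14.9 × (160.48/123.13) = 14.9 × 1.303338 = 19.4197
Index = Σ wᵢ·(p₁ᵢ/p₀ᵢ) = 16.7774 + 20.2307 + 16.7370 + 24.0197 + 19.4197 = 97.1845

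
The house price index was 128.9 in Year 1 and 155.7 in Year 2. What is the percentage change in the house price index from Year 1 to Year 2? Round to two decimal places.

Change = (155.7 − 128.9) / 128.9 × 100
       = 26.8 / 128.9 × 100 = 20.7913%

20.79%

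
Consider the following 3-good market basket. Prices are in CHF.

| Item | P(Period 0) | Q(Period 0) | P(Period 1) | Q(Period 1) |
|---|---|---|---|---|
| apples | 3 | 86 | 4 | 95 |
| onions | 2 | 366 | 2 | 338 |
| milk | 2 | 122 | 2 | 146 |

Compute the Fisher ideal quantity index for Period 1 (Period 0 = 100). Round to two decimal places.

Laspeyres component (base-period weights):
ΣP(Period 0)Q(Period 1) = 3×95 + 2×338 + 2×146 = 285 + 676 + 292 = 1253
ΣP(Period 0)Q(Period 0) = 3×86 + 2×366 + 2×122 = 258 + 732 + 244 = 1234
L = 1253 / 1234 × 100 = 101.5397
Paasche component (current-period weights):
ΣP(Period 1)Q(Period 1) = 4×95 + 2×338 + 2×146 = 380 + 676 + 292 = 1348
ΣP(Period 1)Q(Period 0) = 4×86 + 2×366 + 2×122 = 344 + 732 + 244 = 1320
P = 1348 / 1320 × 100 = 102.1212
Fisher = √(L × P) = √(101.5397 × 102.1212) = 101.8300

101.83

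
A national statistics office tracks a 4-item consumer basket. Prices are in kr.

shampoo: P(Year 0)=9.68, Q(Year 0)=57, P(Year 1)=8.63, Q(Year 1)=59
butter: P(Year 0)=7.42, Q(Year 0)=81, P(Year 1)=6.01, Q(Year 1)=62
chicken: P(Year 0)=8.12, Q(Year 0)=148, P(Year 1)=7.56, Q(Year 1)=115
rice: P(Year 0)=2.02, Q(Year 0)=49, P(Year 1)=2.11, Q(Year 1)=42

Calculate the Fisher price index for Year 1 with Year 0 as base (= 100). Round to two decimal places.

Laspeyres component (base-period weights):
ΣP(Year 1)Q(Year 0) = 8.63×57 + 6.01×81 + 7.56×148 + 2.11×49 = 491.91 + 486.81 + 1118.88 + 103.39 = 2200.99
ΣP(Year 0)Q(Year 0) = 9.68×57 + 7.42×81 + 8.12×148 + 2.02×49 = 551.76 + 601.02 + 1201.76 + 98.98 = 2453.52
L = 2200.99 / 2453.52 × 100 = 89.7074
Paasche component (current-period weights):
ΣP(Year 1)Q(Year 1) = 8.63×59 + 6.01×62 + 7.56×115 + 2.11×42 = 509.17 + 372.62 + 869.4 + 88.62 = 1839.81
ΣP(Year 0)Q(Year 1) = 9.68×59 + 7.42×62 + 8.12×115 + 2.02×42 = 571.12 + 460.04 + 933.8 + 84.84 = 2049.8
P = 1839.81 / 2049.8 × 100 = 89.7556
Fisher = √(L × P) = √(89.7074 × 89.7556) = 89.7315

89.73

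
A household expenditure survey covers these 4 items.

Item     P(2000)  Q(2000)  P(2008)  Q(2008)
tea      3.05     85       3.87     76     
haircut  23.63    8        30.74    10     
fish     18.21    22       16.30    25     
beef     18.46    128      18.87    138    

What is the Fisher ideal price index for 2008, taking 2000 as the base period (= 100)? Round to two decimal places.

Laspeyres component (base-period weights):
ΣP(2008)Q(2000) = 3.87×85 + 30.74×8 + 16.30×22 + 18.87×128 = 328.95 + 245.92 + 358.6 + 2415.36 = 3348.83
ΣP(2000)Q(2000) = 3.05×85 + 23.63×8 + 18.21×22 + 18.46×128 = 259.25 + 189.04 + 400.62 + 2362.88 = 3211.79
L = 3348.83 / 3211.79 × 100 = 104.2668
Paasche component (current-period weights):
ΣP(2008)Q(2008) = 3.87×76 + 30.74×10 + 16.30×25 + 18.87×138 = 294.12 + 307.4 + 407.5 + 2604.06 = 3613.08
ΣP(2000)Q(2008) = 3.05×76 + 23.63×10 + 18.21×25 + 18.46×138 = 231.8 + 236.3 + 455.25 + 2547.48 = 3470.83
P = 3613.08 / 3470.83 × 100 = 104.0984
Fisher = √(L × P) = √(104.2668 × 104.0984) = 104.1826

104.18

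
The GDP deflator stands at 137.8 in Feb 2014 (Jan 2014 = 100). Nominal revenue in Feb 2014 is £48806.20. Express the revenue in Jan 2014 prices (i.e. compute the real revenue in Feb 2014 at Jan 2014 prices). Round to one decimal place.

Real = Nominal ÷ (Index/100) = 48806.20 ÷ (137.8/100)
     = 48806.20 ÷ 1.378 = 35418.1422

35418.1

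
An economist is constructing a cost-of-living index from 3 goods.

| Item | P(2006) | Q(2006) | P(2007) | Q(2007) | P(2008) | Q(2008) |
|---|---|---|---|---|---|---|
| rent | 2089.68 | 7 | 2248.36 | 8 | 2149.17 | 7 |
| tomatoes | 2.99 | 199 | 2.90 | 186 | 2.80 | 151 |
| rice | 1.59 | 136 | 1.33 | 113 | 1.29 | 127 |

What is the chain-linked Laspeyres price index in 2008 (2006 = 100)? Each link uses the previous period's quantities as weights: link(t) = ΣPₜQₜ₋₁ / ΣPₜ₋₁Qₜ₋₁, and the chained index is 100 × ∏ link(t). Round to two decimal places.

102.18

Link 2006→2007:
ΣP(2007)Q(2006) = 2248.36×7 + 2.90×199 + 1.33×136 = 15738.52 + 577.1 + 180.88 = 16496.5
ΣP(2006)Q(2006) = 2089.68×7 + 2.99×199 + 1.59×136 = 14627.76 + 595.01 + 216.24 = 15439.01
link = 16496.5/15439.01 = 1.068495
Link 2007→2008:
ΣP(2008)Q(2007) = 2149.17×8 + 2.80×186 + 1.29×113 = 17193.36 + 520.8 + 145.77 = 17859.93
ΣP(2007)Q(2007) = 2248.36×8 + 2.90×186 + 1.33×113 = 17986.88 + 539.4 + 150.29 = 18676.57
link = 17859.93/18676.57 = 0.956275
Chained index = 100 × 1.068495 × 0.956275 = 102.1774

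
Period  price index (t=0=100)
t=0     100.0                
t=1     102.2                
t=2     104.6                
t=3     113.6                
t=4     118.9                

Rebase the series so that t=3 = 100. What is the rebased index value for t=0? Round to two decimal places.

88.03

Rebased(t=0) = 100.0 / 113.6 × 100 = 88.0282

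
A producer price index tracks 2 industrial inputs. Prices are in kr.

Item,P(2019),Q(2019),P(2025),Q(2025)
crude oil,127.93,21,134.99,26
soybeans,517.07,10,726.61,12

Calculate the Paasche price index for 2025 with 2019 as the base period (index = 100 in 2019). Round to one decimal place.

Paasche price index uses current-period quantities as weights.
ΣP(2025)·Q(2025) = 134.99×26 + 726.61×12 = 3509.74 + 8719.32 = 12229.06
ΣP(2019)·Q(2025) = 127.93×26 + 517.07×12 = 3326.18 + 6204.84 = 9531.02
Index = 12229.06 / 9531.02 × 100 = 128.3080

128.3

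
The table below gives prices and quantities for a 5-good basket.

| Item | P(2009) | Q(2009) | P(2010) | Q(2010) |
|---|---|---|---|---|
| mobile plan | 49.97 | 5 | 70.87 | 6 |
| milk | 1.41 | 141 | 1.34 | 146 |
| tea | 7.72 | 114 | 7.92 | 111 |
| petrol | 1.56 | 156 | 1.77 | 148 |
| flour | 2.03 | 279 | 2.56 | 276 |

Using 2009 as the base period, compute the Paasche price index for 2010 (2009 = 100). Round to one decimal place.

Paasche price index uses current-period quantities as weights.
ΣP(2010)·Q(2010) = 70.87×6 + 1.34×146 + 7.92×111 + 1.77×148 + 2.56×276 = 425.22 + 195.64 + 879.12 + 261.96 + 706.56 = 2468.5
ΣP(2009)·Q(2010) = 49.97×6 + 1.41×146 + 7.72×111 + 1.56×148 + 2.03×276 = 299.82 + 205.86 + 856.92 + 230.88 + 560.28 = 2153.76
Index = 2468.5 / 2153.76 × 100 = 114.6135

114.6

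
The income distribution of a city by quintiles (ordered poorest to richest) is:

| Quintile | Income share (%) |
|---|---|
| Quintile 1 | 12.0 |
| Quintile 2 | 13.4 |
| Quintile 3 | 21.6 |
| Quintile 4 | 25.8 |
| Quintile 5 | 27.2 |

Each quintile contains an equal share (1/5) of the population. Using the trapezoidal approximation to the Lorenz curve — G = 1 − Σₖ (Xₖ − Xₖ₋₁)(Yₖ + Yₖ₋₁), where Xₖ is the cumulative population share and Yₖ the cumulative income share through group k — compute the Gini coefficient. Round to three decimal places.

0.171

Cumulative income shares Yₖ: 0.1200, 0.2540, 0.4700, 0.7280, 1.0000
Σ (Xₖ−Xₖ₋₁)(Yₖ+Yₖ₋₁) = (1/5)(0.1200+0.0000) + (1/5)(0.2540+0.1200) + (1/5)(0.4700+0.2540) + (1/5)(0.7280+0.4700) + (1/5)(1.0000+0.7280)
  = 0.0240 + 0.0748 + 0.1448 + 0.2396 + 0.3456 = 0.8288
G = 1 − 0.8288 = 0.1712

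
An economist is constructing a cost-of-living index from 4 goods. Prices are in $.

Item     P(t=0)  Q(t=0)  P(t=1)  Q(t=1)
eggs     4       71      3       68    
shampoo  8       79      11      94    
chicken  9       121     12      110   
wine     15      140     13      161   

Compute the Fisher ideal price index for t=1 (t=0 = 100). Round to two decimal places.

105.54

Laspeyres component (base-period weights):
ΣP(t=1)Q(t=0) = 3×71 + 11×79 + 12×121 + 13×140 = 213 + 869 + 1452 + 1820 = 4354
ΣP(t=0)Q(t=0) = 4×71 + 8×79 + 9×121 + 15×140 = 284 + 632 + 1089 + 2100 = 4105
L = 4354 / 4105 × 100 = 106.0658
Paasche component (current-period weights):
ΣP(t=1)Q(t=1) = 3×68 + 11×94 + 12×110 + 13×161 = 204 + 1034 + 1320 + 2093 = 4651
ΣP(t=0)Q(t=1) = 4×68 + 8×94 + 9×110 + 15×161 = 272 + 752 + 990 + 2415 = 4429
P = 4651 / 4429 × 100 = 105.0124
Fisher = √(L × P) = √(106.0658 × 105.0124) = 105.5378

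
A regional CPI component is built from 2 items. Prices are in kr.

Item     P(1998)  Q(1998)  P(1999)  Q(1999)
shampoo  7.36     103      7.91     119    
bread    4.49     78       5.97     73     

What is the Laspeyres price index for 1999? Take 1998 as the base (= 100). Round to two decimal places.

115.53

Laspeyres price index uses base-period quantities as weights.
ΣP(1999)·Q(1998) = 7.91×103 + 5.97×78 = 814.73 + 465.66 = 1280.39
ΣP(1998)·Q(1998) = 7.36×103 + 4.49×78 = 758.08 + 350.22 = 1108.3
Index = 1280.39 / 1108.3 × 100 = 115.5274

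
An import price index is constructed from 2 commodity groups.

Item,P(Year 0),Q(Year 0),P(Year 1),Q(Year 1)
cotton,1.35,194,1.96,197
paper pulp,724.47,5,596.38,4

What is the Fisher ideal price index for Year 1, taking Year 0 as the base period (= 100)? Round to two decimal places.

87.08

Laspeyres component (base-period weights):
ΣP(Year 1)Q(Year 0) = 1.96×194 + 596.38×5 = 380.24 + 2981.9 = 3362.14
ΣP(Year 0)Q(Year 0) = 1.35×194 + 724.47×5 = 261.9 + 3622.35 = 3884.25
L = 3362.14 / 3884.25 × 100 = 86.5583
Paasche component (current-period weights):
ΣP(Year 1)Q(Year 1) = 1.96×197 + 596.38×4 = 386.12 + 2385.52 = 2771.64
ΣP(Year 0)Q(Year 1) = 1.35×197 + 724.47×4 = 265.95 + 2897.88 = 3163.83
P = 2771.64 / 3163.83 × 100 = 87.6039
Fisher = √(L × P) = √(86.5583 × 87.6039) = 87.0795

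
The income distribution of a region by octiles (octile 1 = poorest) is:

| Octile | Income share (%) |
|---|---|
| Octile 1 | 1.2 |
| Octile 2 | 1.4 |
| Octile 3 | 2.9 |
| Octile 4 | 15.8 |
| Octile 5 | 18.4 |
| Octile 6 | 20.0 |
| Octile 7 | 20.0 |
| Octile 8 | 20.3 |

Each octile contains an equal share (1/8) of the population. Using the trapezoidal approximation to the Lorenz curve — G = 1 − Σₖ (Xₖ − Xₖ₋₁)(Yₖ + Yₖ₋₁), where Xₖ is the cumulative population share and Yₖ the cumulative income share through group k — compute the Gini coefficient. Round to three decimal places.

Cumulative income shares Yₖ: 0.0120, 0.0260, 0.0550, 0.2130, 0.3970, 0.5970, 0.7970, 1.0000
Σ (Xₖ−Xₖ₋₁)(Yₖ+Yₖ₋₁) = (1/8)(0.0120+0.0000) + (1/8)(0.0260+0.0120) + (1/8)(0.0550+0.0260) + (1/8)(0.2130+0.0550) + (1/8)(0.3970+0.2130) + (1/8)(0.5970+0.3970) + (1/8)(0.7970+0.5970) + (1/8)(1.0000+0.7970)
  = 0.0015 + 0.0047 + 0.0101 + 0.0335 + 0.0762 + 0.1242 + 0.1742 + 0.2246 = 0.6492
G = 1 − 0.6492 = 0.3508

0.351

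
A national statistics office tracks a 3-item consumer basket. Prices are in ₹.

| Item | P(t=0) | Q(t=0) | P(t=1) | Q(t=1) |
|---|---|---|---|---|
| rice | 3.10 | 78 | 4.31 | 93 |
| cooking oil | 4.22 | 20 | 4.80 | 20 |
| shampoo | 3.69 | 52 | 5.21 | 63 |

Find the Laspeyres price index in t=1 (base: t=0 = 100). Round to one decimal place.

Laspeyres price index uses base-period quantities as weights.
ΣP(t=1)·Q(t=0) = 4.31×78 + 4.80×20 + 5.21×52 = 336.18 + 96 + 270.92 = 703.1
ΣP(t=0)·Q(t=0) = 3.10×78 + 4.22×20 + 3.69×52 = 241.8 + 84.4 + 191.88 = 518.08
Index = 703.1 / 518.08 × 100 = 135.7126

135.7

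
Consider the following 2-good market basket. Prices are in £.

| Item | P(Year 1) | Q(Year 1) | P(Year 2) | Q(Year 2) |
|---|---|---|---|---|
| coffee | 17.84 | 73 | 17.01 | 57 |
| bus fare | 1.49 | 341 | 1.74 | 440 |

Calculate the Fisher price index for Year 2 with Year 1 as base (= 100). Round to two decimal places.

102.55

Laspeyres component (base-period weights):
ΣP(Year 2)Q(Year 1) = 17.01×73 + 1.74×341 = 1241.73 + 593.34 = 1835.07
ΣP(Year 1)Q(Year 1) = 17.84×73 + 1.49×341 = 1302.32 + 508.09 = 1810.41
L = 1835.07 / 1810.41 × 100 = 101.3621
Paasche component (current-period weights):
ΣP(Year 2)Q(Year 2) = 17.01×57 + 1.74×440 = 969.57 + 765.6 = 1735.17
ΣP(Year 1)Q(Year 2) = 17.84×57 + 1.49×440 = 1016.88 + 655.6 = 1672.48
P = 1735.17 / 1672.48 × 100 = 103.7483
Fisher = √(L × P) = √(101.3621 × 103.7483) = 102.5483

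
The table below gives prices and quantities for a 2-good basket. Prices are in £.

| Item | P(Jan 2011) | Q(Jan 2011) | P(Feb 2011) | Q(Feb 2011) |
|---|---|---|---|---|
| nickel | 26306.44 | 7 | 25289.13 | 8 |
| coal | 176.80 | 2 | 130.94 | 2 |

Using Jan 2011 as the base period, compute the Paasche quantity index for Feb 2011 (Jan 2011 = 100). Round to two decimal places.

114.26

Paasche quantity index uses current-period prices as weights.
ΣP(Feb 2011)·Q(Feb 2011) = 25289.13×8 + 130.94×2 = 202313.04 + 261.88 = 202574.92
ΣP(Feb 2011)·Q(Jan 2011) = 25289.13×7 + 130.94×2 = 177023.91 + 261.88 = 177285.79
Index = 202574.92 / 177285.79 × 100 = 114.2646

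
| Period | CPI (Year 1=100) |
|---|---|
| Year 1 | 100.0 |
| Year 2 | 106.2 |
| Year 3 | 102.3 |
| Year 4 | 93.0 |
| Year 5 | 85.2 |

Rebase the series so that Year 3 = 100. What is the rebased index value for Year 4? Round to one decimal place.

Rebased(Year 4) = 93.0 / 102.3 × 100 = 90.9091

90.9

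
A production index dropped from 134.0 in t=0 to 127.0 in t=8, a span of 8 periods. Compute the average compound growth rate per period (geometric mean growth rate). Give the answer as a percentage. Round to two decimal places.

Growth factor = (127.0/134.0)^(1/8) = (0.947761)^(1/8) = 0.993316
Growth rate = 0.993316 − 1 = -0.006684 = -0.6684%

-0.67%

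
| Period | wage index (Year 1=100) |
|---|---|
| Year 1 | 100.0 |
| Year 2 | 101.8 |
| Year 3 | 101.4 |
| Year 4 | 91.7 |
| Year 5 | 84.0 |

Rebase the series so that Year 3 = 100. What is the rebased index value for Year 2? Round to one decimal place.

Rebased(Year 2) = 101.8 / 101.4 × 100 = 100.3945

100.4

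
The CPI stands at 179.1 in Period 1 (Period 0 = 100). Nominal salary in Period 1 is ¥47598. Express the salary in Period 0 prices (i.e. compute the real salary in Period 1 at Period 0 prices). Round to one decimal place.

Real = Nominal ÷ (Index/100) = 47598 ÷ (179.1/100)
     = 47598 ÷ 1.791 = 26576.2144

26576.2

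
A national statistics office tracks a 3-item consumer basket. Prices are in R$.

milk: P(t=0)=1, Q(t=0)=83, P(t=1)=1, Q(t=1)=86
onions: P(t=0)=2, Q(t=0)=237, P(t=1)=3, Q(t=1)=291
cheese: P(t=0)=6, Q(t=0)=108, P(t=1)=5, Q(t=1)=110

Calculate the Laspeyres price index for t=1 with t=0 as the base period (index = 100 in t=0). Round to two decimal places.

110.71

Laspeyres price index uses base-period quantities as weights.
ΣP(t=1)·Q(t=0) = 1×83 + 3×237 + 5×108 = 83 + 711 + 540 = 1334
ΣP(t=0)·Q(t=0) = 1×83 + 2×237 + 6×108 = 83 + 474 + 648 = 1205
Index = 1334 / 1205 × 100 = 110.7054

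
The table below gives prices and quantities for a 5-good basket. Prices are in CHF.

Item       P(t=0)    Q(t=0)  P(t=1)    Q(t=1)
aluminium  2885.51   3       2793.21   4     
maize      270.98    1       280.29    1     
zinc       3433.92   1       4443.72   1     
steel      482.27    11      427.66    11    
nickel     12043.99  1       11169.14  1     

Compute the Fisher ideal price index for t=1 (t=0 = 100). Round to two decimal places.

Laspeyres component (base-period weights):
ΣP(t=1)Q(t=0) = 2793.21×3 + 280.29×1 + 4443.72×1 + 427.66×11 + 11169.14×1 = 8379.63 + 280.29 + 4443.72 + 4704.26 + 11169.14 = 28977.04
ΣP(t=0)Q(t=0) = 2885.51×3 + 270.98×1 + 3433.92×1 + 482.27×11 + 12043.99×1 = 8656.53 + 270.98 + 3433.92 + 5304.97 + 12043.99 = 29710.39
L = 28977.04 / 29710.39 × 100 = 97.5317
Paasche component (current-period weights):
ΣP(t=1)Q(t=1) = 2793.21×4 + 280.29×1 + 4443.72×1 + 427.66×11 + 11169.14×1 = 11172.84 + 280.29 + 4443.72 + 4704.26 + 11169.14 = 31770.25
ΣP(t=0)Q(t=1) = 2885.51×4 + 270.98×1 + 3433.92×1 + 482.27×11 + 12043.99×1 = 11542.04 + 270.98 + 3433.92 + 5304.97 + 12043.99 = 32595.9
P = 31770.25 / 32595.9 × 100 = 97.4670
Fisher = √(L × P) = √(97.5317 × 97.4670) = 97.4993

97.50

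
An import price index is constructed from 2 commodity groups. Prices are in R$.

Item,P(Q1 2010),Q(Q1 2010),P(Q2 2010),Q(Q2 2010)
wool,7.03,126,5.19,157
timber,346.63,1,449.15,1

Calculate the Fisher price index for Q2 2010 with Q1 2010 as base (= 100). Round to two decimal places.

Laspeyres component (base-period weights):
ΣP(Q2 2010)Q(Q1 2010) = 5.19×126 + 449.15×1 = 653.94 + 449.15 = 1103.09
ΣP(Q1 2010)Q(Q1 2010) = 7.03×126 + 346.63×1 = 885.78 + 346.63 = 1232.41
L = 1103.09 / 1232.41 × 100 = 89.5067
Paasche component (current-period weights):
ΣP(Q2 2010)Q(Q2 2010) = 5.19×157 + 449.15×1 = 814.83 + 449.15 = 1263.98
ΣP(Q1 2010)Q(Q2 2010) = 7.03×157 + 346.63×1 = 1103.71 + 346.63 = 1450.34
P = 1263.98 / 1450.34 × 100 = 87.1506
Fisher = √(L × P) = √(89.5067 × 87.1506) = 88.3208

88.32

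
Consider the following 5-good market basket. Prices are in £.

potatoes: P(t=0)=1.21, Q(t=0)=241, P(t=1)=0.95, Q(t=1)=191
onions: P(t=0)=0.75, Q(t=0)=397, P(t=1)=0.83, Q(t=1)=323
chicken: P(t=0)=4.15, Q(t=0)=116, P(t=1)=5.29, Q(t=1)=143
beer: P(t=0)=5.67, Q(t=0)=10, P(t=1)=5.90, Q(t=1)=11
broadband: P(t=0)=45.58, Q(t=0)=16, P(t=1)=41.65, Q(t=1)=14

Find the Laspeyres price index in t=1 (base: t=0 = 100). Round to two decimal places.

Laspeyres price index uses base-period quantities as weights.
ΣP(t=1)·Q(t=0) = 0.95×241 + 0.83×397 + 5.29×116 + 5.90×10 + 41.65×16 = 228.95 + 329.51 + 613.64 + 59 + 666.4 = 1897.5
ΣP(t=0)·Q(t=0) = 1.21×241 + 0.75×397 + 4.15×116 + 5.67×10 + 45.58×16 = 291.61 + 297.75 + 481.4 + 56.7 + 729.28 = 1856.74
Index = 1897.5 / 1856.74 × 100 = 102.1952

102.20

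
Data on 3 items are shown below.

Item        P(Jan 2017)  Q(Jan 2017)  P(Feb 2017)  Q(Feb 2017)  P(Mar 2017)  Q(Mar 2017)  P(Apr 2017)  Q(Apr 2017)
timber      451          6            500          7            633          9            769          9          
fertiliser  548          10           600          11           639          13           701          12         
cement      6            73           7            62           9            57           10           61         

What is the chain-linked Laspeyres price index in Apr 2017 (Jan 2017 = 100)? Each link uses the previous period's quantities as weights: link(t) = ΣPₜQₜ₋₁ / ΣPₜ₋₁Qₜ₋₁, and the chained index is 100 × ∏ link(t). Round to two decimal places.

143.91

Link Jan 2017→Feb 2017:
ΣP(Feb 2017)Q(Jan 2017) = 500×6 + 600×10 + 7×73 = 3000 + 6000 + 511 = 9511
ΣP(Jan 2017)Q(Jan 2017) = 451×6 + 548×10 + 6×73 = 2706 + 5480 + 438 = 8624
link = 9511/8624 = 1.102853
Link Feb 2017→Mar 2017:
ΣP(Mar 2017)Q(Feb 2017) = 633×7 + 639×11 + 9×62 = 4431 + 7029 + 558 = 12018
ΣP(Feb 2017)Q(Feb 2017) = 500×7 + 600×11 + 7×62 = 3500 + 6600 + 434 = 10534
link = 12018/10534 = 1.140877
Link Mar 2017→Apr 2017:
ΣP(Apr 2017)Q(Mar 2017) = 769×9 + 701×13 + 10×57 = 6921 + 9113 + 570 = 16604
ΣP(Mar 2017)Q(Mar 2017) = 633×9 + 639×13 + 9×57 = 5697 + 8307 + 513 = 14517
link = 16604/14517 = 1.143762
Chained index = 100 × 1.102853 × 1.140877 × 1.143762 = 143.9104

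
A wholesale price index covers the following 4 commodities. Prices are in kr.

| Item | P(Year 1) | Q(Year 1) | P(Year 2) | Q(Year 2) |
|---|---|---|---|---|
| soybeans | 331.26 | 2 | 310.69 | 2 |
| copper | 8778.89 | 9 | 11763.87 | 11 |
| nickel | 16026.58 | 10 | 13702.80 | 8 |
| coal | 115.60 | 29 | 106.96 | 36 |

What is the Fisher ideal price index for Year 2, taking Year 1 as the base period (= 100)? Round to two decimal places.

Laspeyres component (base-period weights):
ΣP(Year 2)Q(Year 1) = 310.69×2 + 11763.87×9 + 13702.80×10 + 106.96×29 = 621.38 + 105874.83 + 137028 + 3101.84 = 246626.05
ΣP(Year 1)Q(Year 1) = 331.26×2 + 8778.89×9 + 16026.58×10 + 115.60×29 = 662.52 + 79010.01 + 160265.8 + 3352.4 = 243290.73
L = 246626.05 / 243290.73 × 100 = 101.3709
Paasche component (current-period weights):
ΣP(Year 2)Q(Year 2) = 310.69×2 + 11763.87×11 + 13702.80×8 + 106.96×36 = 621.38 + 129402.57 + 109622.4 + 3850.56 = 243496.91
ΣP(Year 1)Q(Year 2) = 331.26×2 + 8778.89×11 + 16026.58×8 + 115.60×36 = 662.52 + 96567.79 + 128212.64 + 4161.6 = 229604.55
P = 243496.91 / 229604.55 × 100 = 106.0506
Fisher = √(L × P) = √(101.3709 × 106.0506) = 103.6843

103.68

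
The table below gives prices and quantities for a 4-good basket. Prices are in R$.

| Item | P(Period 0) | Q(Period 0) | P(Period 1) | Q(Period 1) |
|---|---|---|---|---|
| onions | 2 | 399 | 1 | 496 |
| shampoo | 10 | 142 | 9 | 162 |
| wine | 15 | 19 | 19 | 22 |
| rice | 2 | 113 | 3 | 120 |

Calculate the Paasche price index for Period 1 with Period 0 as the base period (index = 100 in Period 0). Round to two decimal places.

85.86

Paasche price index uses current-period quantities as weights.
ΣP(Period 1)·Q(Period 1) = 1×496 + 9×162 + 19×22 + 3×120 = 496 + 1458 + 418 + 360 = 2732
ΣP(Period 0)·Q(Period 1) = 2×496 + 10×162 + 15×22 + 2×120 = 992 + 1620 + 330 + 240 = 3182
Index = 2732 / 3182 × 100 = 85.8580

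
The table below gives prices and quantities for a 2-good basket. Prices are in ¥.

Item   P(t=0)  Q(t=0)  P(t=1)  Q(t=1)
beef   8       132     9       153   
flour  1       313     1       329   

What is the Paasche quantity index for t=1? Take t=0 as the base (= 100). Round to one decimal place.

113.7

Paasche quantity index uses current-period prices as weights.
ΣP(t=1)·Q(t=1) = 9×153 + 1×329 = 1377 + 329 = 1706
ΣP(t=1)·Q(t=0) = 9×132 + 1×313 = 1188 + 313 = 1501
Index = 1706 / 1501 × 100 = 113.6576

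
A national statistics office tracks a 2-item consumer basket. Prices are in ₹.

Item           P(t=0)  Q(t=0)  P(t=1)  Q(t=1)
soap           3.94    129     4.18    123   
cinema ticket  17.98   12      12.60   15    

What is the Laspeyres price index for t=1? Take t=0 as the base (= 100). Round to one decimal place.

95.4

Laspeyres price index uses base-period quantities as weights.
ΣP(t=1)·Q(t=0) = 4.18×129 + 12.60×12 = 539.22 + 151.2 = 690.42
ΣP(t=0)·Q(t=0) = 3.94×129 + 17.98×12 = 508.26 + 215.76 = 724.02
Index = 690.42 / 724.02 × 100 = 95.3592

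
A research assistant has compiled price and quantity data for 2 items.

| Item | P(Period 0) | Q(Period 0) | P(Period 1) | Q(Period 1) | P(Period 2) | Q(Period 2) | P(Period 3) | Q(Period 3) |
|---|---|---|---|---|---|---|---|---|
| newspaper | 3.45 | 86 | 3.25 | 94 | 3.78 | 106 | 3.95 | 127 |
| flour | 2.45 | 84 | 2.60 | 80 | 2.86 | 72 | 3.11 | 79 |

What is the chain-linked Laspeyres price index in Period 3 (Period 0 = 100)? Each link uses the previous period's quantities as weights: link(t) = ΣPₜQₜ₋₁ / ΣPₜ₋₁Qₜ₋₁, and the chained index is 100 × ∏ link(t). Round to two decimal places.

119.40

Link Period 0→Period 1:
ΣP(Period 1)Q(Period 0) = 3.25×86 + 2.60×84 = 279.5 + 218.4 = 497.9
ΣP(Period 0)Q(Period 0) = 3.45×86 + 2.45×84 = 296.7 + 205.8 = 502.5
link = 497.9/502.5 = 0.990846
Link Period 1→Period 2:
ΣP(Period 2)Q(Period 1) = 3.78×94 + 2.86×80 = 355.32 + 228.8 = 584.12
ΣP(Period 1)Q(Period 1) = 3.25×94 + 2.60×80 = 305.5 + 208 = 513.5
link = 584.12/513.5 = 1.137527
Link Period 2→Period 3:
ΣP(Period 3)Q(Period 2) = 3.95×106 + 3.11×72 = 418.7 + 223.92 = 642.62
ΣP(Period 2)Q(Period 2) = 3.78×106 + 2.86×72 = 400.68 + 205.92 = 606.6
link = 642.62/606.6 = 1.059380
Chained index = 100 × 0.990846 × 1.137527 × 1.059380 = 119.4042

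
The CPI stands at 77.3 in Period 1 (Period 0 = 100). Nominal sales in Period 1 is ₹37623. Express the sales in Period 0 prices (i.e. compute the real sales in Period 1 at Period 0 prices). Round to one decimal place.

48671.4

Real = Nominal ÷ (Index/100) = 37623 ÷ (77.3/100)
     = 37623 ÷ 0.773 = 48671.4101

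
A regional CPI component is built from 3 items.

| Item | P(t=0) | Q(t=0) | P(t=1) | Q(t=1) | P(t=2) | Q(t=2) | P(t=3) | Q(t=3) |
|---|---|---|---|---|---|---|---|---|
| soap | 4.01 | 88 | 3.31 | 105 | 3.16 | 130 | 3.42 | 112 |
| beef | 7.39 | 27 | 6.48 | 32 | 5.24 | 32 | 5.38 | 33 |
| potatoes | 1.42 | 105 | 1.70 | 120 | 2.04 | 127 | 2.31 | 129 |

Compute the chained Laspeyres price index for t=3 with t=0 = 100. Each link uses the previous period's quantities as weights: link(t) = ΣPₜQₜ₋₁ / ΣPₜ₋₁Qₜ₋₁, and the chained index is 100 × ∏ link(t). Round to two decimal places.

Link t=0→t=1:
ΣP(t=1)Q(t=0) = 3.31×88 + 6.48×27 + 1.70×105 = 291.28 + 174.96 + 178.5 = 644.74
ΣP(t=0)Q(t=0) = 4.01×88 + 7.39×27 + 1.42×105 = 352.88 + 199.53 + 149.1 = 701.51
link = 644.74/701.51 = 0.919075
Link t=1→t=2:
ΣP(t=2)Q(t=1) = 3.16×105 + 5.24×32 + 2.04×120 = 331.8 + 167.68 + 244.8 = 744.28
ΣP(t=1)Q(t=1) = 3.31×105 + 6.48×32 + 1.70×120 = 347.55 + 207.36 + 204 = 758.91
link = 744.28/758.91 = 0.980722
Link t=2→t=3:
ΣP(t=3)Q(t=2) = 3.42×130 + 5.38×32 + 2.31×127 = 444.6 + 172.16 + 293.37 = 910.13
ΣP(t=2)Q(t=2) = 3.16×130 + 5.24×32 + 2.04×127 = 410.8 + 167.68 + 259.08 = 837.56
link = 910.13/837.56 = 1.086645
Chained index = 100 × 0.919075 × 0.980722 × 1.086645 = 97.9455

97.95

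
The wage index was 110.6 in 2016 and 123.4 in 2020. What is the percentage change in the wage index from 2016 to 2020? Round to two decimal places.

11.57%

Change = (123.4 − 110.6) / 110.6 × 100
       = 12.8 / 110.6 × 100 = 11.5732%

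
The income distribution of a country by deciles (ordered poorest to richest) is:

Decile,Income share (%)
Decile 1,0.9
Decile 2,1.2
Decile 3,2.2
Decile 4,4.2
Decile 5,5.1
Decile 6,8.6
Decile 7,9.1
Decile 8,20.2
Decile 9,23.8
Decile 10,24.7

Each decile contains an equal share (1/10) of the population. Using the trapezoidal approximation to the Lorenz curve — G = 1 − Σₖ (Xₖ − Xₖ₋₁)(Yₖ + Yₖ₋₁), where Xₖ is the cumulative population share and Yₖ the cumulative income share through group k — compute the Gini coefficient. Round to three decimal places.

0.481

Cumulative income shares Yₖ: 0.0090, 0.0210, 0.0430, 0.0850, 0.1360, 0.2220, 0.3130, 0.5150, 0.7530, 1.0000
Σ (Xₖ−Xₖ₋₁)(Yₖ+Yₖ₋₁) = (1/10)(0.0090+0.0000) + (1/10)(0.0210+0.0090) + (1/10)(0.0430+0.0210) + (1/10)(0.0850+0.0430) + (1/10)(0.1360+0.0850) + (1/10)(0.2220+0.1360) + (1/10)(0.3130+0.2220) + (1/10)(0.5150+0.3130) + (1/10)(0.7530+0.5150) + (1/10)(1.0000+0.7530)
  = 0.0009 + 0.0030 + 0.0064 + 0.0128 + 0.0221 + 0.0358 + 0.0535 + 0.0828 + 0.1268 + 0.1753 = 0.5194
G = 1 − 0.5194 = 0.4806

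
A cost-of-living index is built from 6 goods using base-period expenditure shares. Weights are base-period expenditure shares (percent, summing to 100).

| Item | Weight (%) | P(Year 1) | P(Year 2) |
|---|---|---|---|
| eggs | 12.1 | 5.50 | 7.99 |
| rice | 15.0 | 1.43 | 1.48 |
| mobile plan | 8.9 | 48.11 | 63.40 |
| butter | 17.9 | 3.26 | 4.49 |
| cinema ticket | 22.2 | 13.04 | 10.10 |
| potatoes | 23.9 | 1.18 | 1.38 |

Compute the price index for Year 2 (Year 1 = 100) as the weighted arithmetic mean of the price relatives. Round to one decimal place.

eggs: 12.1 × (7.99/5.50) = 12.1 × 1.452727 = 17.5780
rice: 15.0 × (1.48/1.43) = 15.0 × 1.034965 = 15.5245
mobile plan: 8.9 × (63.40/48.11) = 8.9 × 1.317813 = 11.7285
butter: 17.9 × (4.49/3.26) = 17.9 × 1.377301 = 24.6537
cinema ticket: 22.2 × (10.10/13.04) = 22.2 × 0.774540 = 17.1948
potatoes: 23.9 × (1.38/1.18) = 23.9 × 1.169492 = 27.9508
Index = Σ wᵢ·(p₁ᵢ/p₀ᵢ) = 17.5780 + 15.5245 + 11.7285 + 24.6537 + 17.1948 + 27.9508 = 114.6303

114.6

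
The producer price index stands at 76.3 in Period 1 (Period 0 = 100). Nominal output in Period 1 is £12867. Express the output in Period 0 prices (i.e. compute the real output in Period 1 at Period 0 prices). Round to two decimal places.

16863.70

Real = Nominal ÷ (Index/100) = 12867 ÷ (76.3/100)
     = 12867 ÷ 0.763 = 16863.6959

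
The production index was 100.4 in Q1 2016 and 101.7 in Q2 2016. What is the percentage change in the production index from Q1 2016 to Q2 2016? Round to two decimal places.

Change = (101.7 − 100.4) / 100.4 × 100
       = 1.3 / 100.4 × 100 = 1.2948%

1.29%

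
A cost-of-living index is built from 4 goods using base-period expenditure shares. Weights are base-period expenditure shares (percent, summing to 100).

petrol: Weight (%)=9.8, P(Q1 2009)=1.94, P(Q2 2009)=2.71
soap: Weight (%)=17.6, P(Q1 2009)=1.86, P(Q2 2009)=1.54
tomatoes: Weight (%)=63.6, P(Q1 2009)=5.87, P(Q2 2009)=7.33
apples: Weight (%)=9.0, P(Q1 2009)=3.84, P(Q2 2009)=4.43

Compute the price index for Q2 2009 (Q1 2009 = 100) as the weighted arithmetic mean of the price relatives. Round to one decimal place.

petrol: 9.8 × (2.71/1.94) = 9.8 × 1.396907 = 13.6897
soap: 17.6 × (1.54/1.86) = 17.6 × 0.827957 = 14.5720
tomatoes: 63.6 × (7.33/5.87) = 63.6 × 1.248722 = 79.4187
apples: 9.0 × (4.43/3.84) = 9.0 × 1.153646 = 10.3828
Index = Σ wᵢ·(p₁ᵢ/p₀ᵢ) = 13.6897 + 14.5720 + 79.4187 + 10.3828 = 118.0633

118.1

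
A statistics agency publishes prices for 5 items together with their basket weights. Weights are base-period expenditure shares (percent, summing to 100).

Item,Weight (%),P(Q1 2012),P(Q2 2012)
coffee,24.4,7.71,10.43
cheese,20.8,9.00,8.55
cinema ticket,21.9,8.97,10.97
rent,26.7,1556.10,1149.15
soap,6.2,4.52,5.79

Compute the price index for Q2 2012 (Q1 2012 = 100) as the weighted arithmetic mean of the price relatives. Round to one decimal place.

coffee: 24.4 × (10.43/7.71) = 24.4 × 1.352789 = 33.0080
cheese: 20.8 × (8.55/9.00) = 20.8 × 0.950000 = 19.7600
cinema ticket: 21.9 × (10.97/8.97) = 21.9 × 1.222965 = 26.7829
rent: 26.7 × (1149.15/1556.10) = 26.7 × 0.738481 = 19.7174
soap: 6.2 × (5.79/4.52) = 6.2 × 1.280973 = 7.9420
Index = Σ wᵢ·(p₁ᵢ/p₀ᵢ) = 33.0080 + 19.7600 + 26.7829 + 19.7174 + 7.9420 = 107.2105

107.2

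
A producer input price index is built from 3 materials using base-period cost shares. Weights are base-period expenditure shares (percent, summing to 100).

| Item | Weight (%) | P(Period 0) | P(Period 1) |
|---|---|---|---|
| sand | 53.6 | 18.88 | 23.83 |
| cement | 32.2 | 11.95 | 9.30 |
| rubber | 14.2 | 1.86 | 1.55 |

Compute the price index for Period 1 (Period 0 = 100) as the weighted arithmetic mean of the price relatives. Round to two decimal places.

104.55

sand: 53.6 × (23.83/18.88) = 53.6 × 1.262182 = 67.6530
cement: 32.2 × (9.30/11.95) = 32.2 × 0.778243 = 25.0594
rubber: 14.2 × (1.55/1.86) = 14.2 × 0.833333 = 11.8333
Index = Σ wᵢ·(p₁ᵢ/p₀ᵢ) = 67.6530 + 25.0594 + 11.8333 = 104.5457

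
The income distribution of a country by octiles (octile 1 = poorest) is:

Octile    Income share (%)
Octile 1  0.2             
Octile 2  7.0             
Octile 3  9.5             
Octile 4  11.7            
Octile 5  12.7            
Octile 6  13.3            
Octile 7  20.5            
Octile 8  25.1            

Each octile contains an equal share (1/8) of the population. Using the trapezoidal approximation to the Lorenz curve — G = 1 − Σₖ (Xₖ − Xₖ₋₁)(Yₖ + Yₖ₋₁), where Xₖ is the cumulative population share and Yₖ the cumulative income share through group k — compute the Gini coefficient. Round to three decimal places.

Cumulative income shares Yₖ: 0.0020, 0.0720, 0.1670, 0.2840, 0.4110, 0.5440, 0.7490, 1.0000
Σ (Xₖ−Xₖ₋₁)(Yₖ+Yₖ₋₁) = (1/8)(0.0020+0.0000) + (1/8)(0.0720+0.0020) + (1/8)(0.1670+0.0720) + (1/8)(0.2840+0.1670) + (1/8)(0.4110+0.2840) + (1/8)(0.5440+0.4110) + (1/8)(0.7490+0.5440) + (1/8)(1.0000+0.7490)
  = 0.0003 + 0.0093 + 0.0299 + 0.0564 + 0.0869 + 0.1194 + 0.1616 + 0.2186 = 0.6823
G = 1 − 0.6823 = 0.3177

0.318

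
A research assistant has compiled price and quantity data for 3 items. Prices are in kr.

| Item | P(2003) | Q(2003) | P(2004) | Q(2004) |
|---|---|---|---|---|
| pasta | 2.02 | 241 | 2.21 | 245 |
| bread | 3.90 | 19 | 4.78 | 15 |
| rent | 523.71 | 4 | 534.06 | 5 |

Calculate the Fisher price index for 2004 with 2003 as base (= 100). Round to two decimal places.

Laspeyres component (base-period weights):
ΣP(2004)Q(2003) = 2.21×241 + 4.78×19 + 534.06×4 = 532.61 + 90.82 + 2136.24 = 2759.67
ΣP(2003)Q(2003) = 2.02×241 + 3.90×19 + 523.71×4 = 486.82 + 74.1 + 2094.84 = 2655.76
L = 2759.67 / 2655.76 × 100 = 103.9126
Paasche component (current-period weights):
ΣP(2004)Q(2004) = 2.21×245 + 4.78×15 + 534.06×5 = 541.45 + 71.7 + 2670.3 = 3283.45
ΣP(2003)Q(2004) = 2.02×245 + 3.90×15 + 523.71×5 = 494.9 + 58.5 + 2618.55 = 3171.95
P = 3283.45 / 3171.95 × 100 = 103.5152
Fisher = √(L × P) = √(103.9126 × 103.5152) = 103.7137

103.71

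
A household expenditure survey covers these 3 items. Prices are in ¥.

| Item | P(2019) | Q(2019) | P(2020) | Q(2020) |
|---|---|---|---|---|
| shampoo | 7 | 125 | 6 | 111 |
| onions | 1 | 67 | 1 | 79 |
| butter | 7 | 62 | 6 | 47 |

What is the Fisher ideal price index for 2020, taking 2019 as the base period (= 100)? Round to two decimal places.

Laspeyres component (base-period weights):
ΣP(2020)Q(2019) = 6×125 + 1×67 + 6×62 = 750 + 67 + 372 = 1189
ΣP(2019)Q(2019) = 7×125 + 1×67 + 7×62 = 875 + 67 + 434 = 1376
L = 1189 / 1376 × 100 = 86.4099
Paasche component (current-period weights):
ΣP(2020)Q(2020) = 6×111 + 1×79 + 6×47 = 666 + 79 + 282 = 1027
ΣP(2019)Q(2020) = 7×111 + 1×79 + 7×47 = 777 + 79 + 329 = 1185
P = 1027 / 1185 × 100 = 86.6667
Fisher = √(L × P) = √(86.4099 × 86.6667) = 86.5382

86.54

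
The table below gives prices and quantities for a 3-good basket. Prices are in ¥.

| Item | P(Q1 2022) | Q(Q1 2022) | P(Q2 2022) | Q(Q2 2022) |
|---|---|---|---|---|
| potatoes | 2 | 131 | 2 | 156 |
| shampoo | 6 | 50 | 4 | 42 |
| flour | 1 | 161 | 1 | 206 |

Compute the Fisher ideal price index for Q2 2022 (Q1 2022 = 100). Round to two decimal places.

87.62

Laspeyres component (base-period weights):
ΣP(Q2 2022)Q(Q1 2022) = 2×131 + 4×50 + 1×161 = 262 + 200 + 161 = 623
ΣP(Q1 2022)Q(Q1 2022) = 2×131 + 6×50 + 1×161 = 262 + 300 + 161 = 723
L = 623 / 723 × 100 = 86.1687
Paasche component (current-period weights):
ΣP(Q2 2022)Q(Q2 2022) = 2×156 + 4×42 + 1×206 = 312 + 168 + 206 = 686
ΣP(Q1 2022)Q(Q2 2022) = 2×156 + 6×42 + 1×206 = 312 + 252 + 206 = 770
P = 686 / 770 × 100 = 89.0909
Fisher = √(L × P) = √(86.1687 × 89.0909) = 87.6176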